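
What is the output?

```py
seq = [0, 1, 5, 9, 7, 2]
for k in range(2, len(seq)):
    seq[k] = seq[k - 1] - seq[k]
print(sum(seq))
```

-58

k=2: seq[2] = 1-5 = -4 → [0, 1, -4, 9, 7, 2]
k=3: seq[3] = (-4)-9 = -13 → [0, 1, -4, -13, 7, 2]
k=4: seq[4] = (-13)-7 = -20 → [0, 1, -4, -13, -20, 2]
k=5: seq[5] = (-20)-2 = -22 → [0, 1, -4, -13, -20, -22]
sum = -58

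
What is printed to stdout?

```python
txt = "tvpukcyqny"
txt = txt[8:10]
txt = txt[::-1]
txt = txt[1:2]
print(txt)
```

n

slice [8:10] → 'ny'
reverse → 'yn'
slice [1:2] → 'n'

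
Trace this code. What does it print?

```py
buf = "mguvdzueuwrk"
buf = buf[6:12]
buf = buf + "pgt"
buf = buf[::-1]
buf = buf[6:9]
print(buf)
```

ueu

slice [6:12] → 'ueuwrk'
+ 'pgt' → 'ueuwrkpgt'
reverse → 'tgpkrwueu'
slice [6:9] → 'ueu'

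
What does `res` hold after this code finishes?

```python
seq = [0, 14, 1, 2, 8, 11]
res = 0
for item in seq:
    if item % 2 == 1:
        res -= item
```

item=0: not odd
item=14: not odd
item=1: odd, res = 0-1 = -1
item=2: not odd
item=8: not odd
item=11: odd, res = (-1)-11 = -12

-12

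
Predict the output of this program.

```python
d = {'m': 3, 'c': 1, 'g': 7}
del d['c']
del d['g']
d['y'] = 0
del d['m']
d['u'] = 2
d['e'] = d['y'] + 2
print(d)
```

del 'c' → {'m': 3, 'g': 7}
del 'g' → {'m': 3}
d['y'] = 0 → {'m': 3, 'y': 0}
del 'm' → {'y': 0}
d['u'] = 2 → {'y': 0, 'u': 2}
d['e'] = d['y']+2 = 2 → {'y': 0, 'u': 2, 'e': 2}

{'y': 0, 'u': 2, 'e': 2}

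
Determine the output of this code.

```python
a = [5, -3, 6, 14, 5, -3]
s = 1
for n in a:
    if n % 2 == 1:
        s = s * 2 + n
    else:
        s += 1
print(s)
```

59

n=5: odd, s = 1*2+5 = 7
n=-3: odd, s = 7*2+(-3) = 11
n=6: not odd, s = 11+1 = 12
n=14: not odd, s = 12+1 = 13
n=5: odd, s = 13*2+5 = 31
n=-3: odd, s = 31*2+(-3) = 59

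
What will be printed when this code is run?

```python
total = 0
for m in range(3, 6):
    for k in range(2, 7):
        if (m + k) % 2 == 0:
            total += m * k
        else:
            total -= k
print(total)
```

80

m=3,k=2: odd sum, total = 0-2 = -2
m=3,k=3: even sum, total = (-2)+9 = 7
m=3,k=4: odd sum, total = 7-4 = 3
m=3,k=5: even sum, total = 3+15 = 18
m=3,k=6: odd sum, total = 18-6 = 12
m=4,k=2: even sum, total = 12+8 = 20
m=4,k=3: odd sum, total = 20-3 = 17
m=4,k=4: even sum, total = 17+16 = 33
m=4,k=5: odd sum, total = 33-5 = 28
m=4,k=6: even sum, total = 28+24 = 52
m=5,k=2: odd sum, total = 52-2 = 50
m=5,k=3: even sum, total = 50+15 = 65
m=5,k=4: odd sum, total = 65-4 = 61
m=5,k=5: even sum, total = 61+25 = 86
m=5,k=6: odd sum, total = 86-6 = 80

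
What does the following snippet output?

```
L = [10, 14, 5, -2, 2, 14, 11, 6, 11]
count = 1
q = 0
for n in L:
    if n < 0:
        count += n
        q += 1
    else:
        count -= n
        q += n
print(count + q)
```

n=10: not <0, count = 1-10 = -9; q=10
n=14: not <0, count = (-9)-14 = -23; q=24
n=5: not <0, count = (-23)-5 = -28; q=29
n=-2: <0, count = (-28)+(-2) = -30; q=30
n=2: not <0, count = (-30)-2 = -32; q=32
n=14: not <0, count = (-32)-14 = -46; q=46
n=11: not <0, count = (-46)-11 = -57; q=57
n=6: not <0, count = (-57)-6 = -63; q=63
n=11: not <0, count = (-63)-11 = -74; q=74
count+q = (-74)+74 = 0

0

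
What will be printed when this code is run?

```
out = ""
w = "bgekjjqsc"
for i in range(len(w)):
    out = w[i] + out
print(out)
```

i=0: prepend 'b' → 'b'
i=1: prepend 'g' → 'gb'
i=2: prepend 'e' → 'egb'
i=3: prepend 'k' → 'kegb'
i=4: prepend 'j' → 'jkegb'
i=5: prepend 'j' → 'jjkegb'
i=6: prepend 'q' → 'qjjkegb'
i=7: prepend 's' → 'sqjjkegb'
i=8: prepend 'c' → 'csqjjkegb'

csqjjkegb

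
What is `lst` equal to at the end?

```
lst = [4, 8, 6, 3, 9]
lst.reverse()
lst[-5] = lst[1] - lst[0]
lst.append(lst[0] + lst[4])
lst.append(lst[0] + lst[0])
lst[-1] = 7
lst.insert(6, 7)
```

reverse → [9, 3, 6, 8, 4]
lst[-5] = lst[1]-lst[0] = 3-9 = -6 → [-6, 3, 6, 8, 4]
append lst[0]+lst[4] = (-6)+4 = -2 → [-6, 3, 6, 8, 4, -2]
append lst[0]+lst[0] = (-6)+(-6) = -12 → [-6, 3, 6, 8, 4, -2, -12]
lst[-1] = 7 → [-6, 3, 6, 8, 4, -2, 7]
insert 7 at 6 → [-6, 3, 6, 8, 4, -2, 7, 7]

[-6, 3, 6, 8, 4, -2, 7, 7]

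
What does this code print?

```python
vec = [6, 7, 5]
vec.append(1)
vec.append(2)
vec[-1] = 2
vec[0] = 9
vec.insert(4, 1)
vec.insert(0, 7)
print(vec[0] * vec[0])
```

49

append 1 → [6, 7, 5, 1]
append 2 → [6, 7, 5, 1, 2]
vec[-1] = 2 → [6, 7, 5, 1, 2]
vec[0] = 9 → [9, 7, 5, 1, 2]
insert 1 at 4 → [9, 7, 5, 1, 1, 2]
insert 7 at 0 → [7, 9, 7, 5, 1, 1, 2]
vec[0]*vec[0] = 7*7 = 49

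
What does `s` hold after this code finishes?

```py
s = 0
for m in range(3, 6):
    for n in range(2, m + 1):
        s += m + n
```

66

m=3,n=2: s = 0+5 = 5
m=3,n=3: s = 5+6 = 11
m=4,n=2: s = 11+6 = 17
m=4,n=3: s = 17+7 = 24
m=4,n=4: s = 24+8 = 32
m=5,n=2: s = 32+7 = 39
m=5,n=3: s = 39+8 = 47
m=5,n=4: s = 47+9 = 56
m=5,n=5: s = 56+10 = 66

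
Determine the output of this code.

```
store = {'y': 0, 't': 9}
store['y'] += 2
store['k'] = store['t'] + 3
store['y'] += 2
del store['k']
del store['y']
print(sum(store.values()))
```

store['y'] = 0+2 = 2 → {'y': 2, 't': 9}
store['k'] = store['t']+3 = 12 → {'y': 2, 't': 9, 'k': 12}
store['y'] = 2+2 = 4 → {'y': 4, 't': 9, 'k': 12}
del 'k' → {'y': 4, 't': 9}
del 'y' → {'t': 9}
sum of values = 9

9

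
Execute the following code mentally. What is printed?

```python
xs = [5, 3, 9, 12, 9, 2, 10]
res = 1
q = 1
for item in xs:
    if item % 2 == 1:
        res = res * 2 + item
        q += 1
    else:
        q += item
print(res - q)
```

66

item=5: odd, res = 1*2+5 = 7; q=2
item=3: odd, res = 7*2+3 = 17; q=3
item=9: odd, res = 17*2+9 = 43; q=4
item=12: not odd; q=16
item=9: odd, res = 43*2+9 = 95; q=17
item=2: not odd; q=19
item=10: not odd; q=29
res-q = 95-29 = 66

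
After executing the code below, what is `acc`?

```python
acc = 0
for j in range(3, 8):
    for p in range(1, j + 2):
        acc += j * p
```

615

j=3,p=1: acc = 0+3 = 3
j=3,p=2: acc = 3+6 = 9
j=3,p=3: acc = 9+9 = 18
j=3,p=4: acc = 18+12 = 30
j=4,p=1: acc = 30+4 = 34
j=4,p=2: acc = 34+8 = 42
j=4,p=3: acc = 42+12 = 54
j=4,p=4: acc = 54+16 = 70
j=4,p=5: acc = 70+20 = 90
j=5,p=1: acc = 90+5 = 95
j=5,p=2: acc = 95+10 = 105
j=5,p=3: acc = 105+15 = 120
j=5,p=4: acc = 120+20 = 140
j=5,p=5: acc = 140+25 = 165
j=5,p=6: acc = 165+30 = 195
j=6,p=1: acc = 195+6 = 201
j=6,p=2: acc = 201+12 = 213
j=6,p=3: acc = 213+18 = 231
j=6,p=4: acc = 231+24 = 255
j=6,p=5: acc = 255+30 = 285
j=6,p=6: acc = 285+36 = 321
j=6,p=7: acc = 321+42 = 363
j=7,p=1: acc = 363+7 = 370
j=7,p=2: acc = 370+14 = 384
j=7,p=3: acc = 384+21 = 405
j=7,p=4: acc = 405+28 = 433
j=7,p=5: acc = 433+35 = 468
j=7,p=6: acc = 468+42 = 510
j=7,p=7: acc = 510+49 = 559
j=7,p=8: acc = 559+56 = 615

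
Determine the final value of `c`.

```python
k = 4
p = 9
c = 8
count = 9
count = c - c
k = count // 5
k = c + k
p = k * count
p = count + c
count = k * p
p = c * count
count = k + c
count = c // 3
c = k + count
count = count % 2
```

count = 8-8 = 0
k = 0//5 = 0
k = 8+0 = 8
p = 8*0 = 0
p = 0+8 = 8
count = 8*8 = 64
p = 8*64 = 512
count = 8+8 = 16
count = 8//3 = 2
c = 8+2 = 10
count = 2%2 = 0

10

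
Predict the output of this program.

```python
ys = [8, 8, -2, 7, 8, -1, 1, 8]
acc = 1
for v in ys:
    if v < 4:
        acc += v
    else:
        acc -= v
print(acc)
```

v=8: not <4, acc = 1-8 = -7
v=8: not <4, acc = (-7)-8 = -15
v=-2: <4, acc = (-15)+(-2) = -17
v=7: not <4, acc = (-17)-7 = -24
v=8: not <4, acc = (-24)-8 = -32
v=-1: <4, acc = (-32)+(-1) = -33
v=1: <4, acc = (-33)+1 = -32
v=8: not <4, acc = (-32)-8 = -40

-40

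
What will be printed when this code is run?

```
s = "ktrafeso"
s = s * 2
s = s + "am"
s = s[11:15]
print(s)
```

repeat ×2 → 'ktrafesoktrafeso'
+ 'am' → 'ktrafesoktrafesoam'
slice [11:15] → 'afes'

afes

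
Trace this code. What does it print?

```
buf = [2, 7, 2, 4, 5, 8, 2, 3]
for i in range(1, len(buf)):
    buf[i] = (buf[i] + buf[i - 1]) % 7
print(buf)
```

[2, 2, 4, 1, 6, 0, 2, 5]

i=1: buf[1] = (7+2)%7 = 2 → [2, 2, 2, 4, 5, 8, 2, 3]
i=2: buf[2] = (2+2)%7 = 4 → [2, 2, 4, 4, 5, 8, 2, 3]
i=3: buf[3] = (4+4)%7 = 1 → [2, 2, 4, 1, 5, 8, 2, 3]
i=4: buf[4] = (5+1)%7 = 6 → [2, 2, 4, 1, 6, 8, 2, 3]
i=5: buf[5] = (8+6)%7 = 0 → [2, 2, 4, 1, 6, 0, 2, 3]
i=6: buf[6] = (2+0)%7 = 2 → [2, 2, 4, 1, 6, 0, 2, 3]
i=7: buf[7] = (3+2)%7 = 5 → [2, 2, 4, 1, 6, 0, 2, 5]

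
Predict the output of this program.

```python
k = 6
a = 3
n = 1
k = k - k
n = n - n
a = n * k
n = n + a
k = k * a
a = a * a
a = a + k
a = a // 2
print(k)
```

k = 6-6 = 0
n = 1-1 = 0
a = 0*0 = 0
n = 0+0 = 0
k = 0*0 = 0
a = 0*0 = 0
a = 0+0 = 0
a = 0//2 = 0

0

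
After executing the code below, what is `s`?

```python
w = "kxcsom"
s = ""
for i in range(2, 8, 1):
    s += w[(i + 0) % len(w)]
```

'csomkx'

i=2: add w[2]='c' → 'c'
i=3: add w[3]='s' → 'cs'
i=4: add w[4]='o' → 'cso'
i=5: add w[5]='m' → 'csom'
i=6: add w[0]='k' → 'csomk'
i=7: add w[1]='x' → 'csomkx'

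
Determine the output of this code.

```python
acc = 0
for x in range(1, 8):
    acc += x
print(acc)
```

28

x=1: acc = 0+1 = 1
x=2: acc = 1+2 = 3
x=3: acc = 3+3 = 6
x=4: acc = 6+4 = 10
x=5: acc = 10+5 = 15
x=6: acc = 15+6 = 21
x=7: acc = 21+7 = 28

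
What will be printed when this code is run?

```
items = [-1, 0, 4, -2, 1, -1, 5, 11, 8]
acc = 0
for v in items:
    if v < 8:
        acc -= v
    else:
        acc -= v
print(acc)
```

-25

v=-1: <8, acc = 0-(-1) = 1
v=0: <8, acc = 1-0 = 1
v=4: <8, acc = 1-4 = -3
v=-2: <8, acc = (-3)-(-2) = -1
v=1: <8, acc = (-1)-1 = -2
v=-1: <8, acc = (-2)-(-1) = -1
v=5: <8, acc = (-1)-5 = -6
v=11: not <8, acc = (-6)-11 = -17
v=8: not <8, acc = (-17)-8 = -25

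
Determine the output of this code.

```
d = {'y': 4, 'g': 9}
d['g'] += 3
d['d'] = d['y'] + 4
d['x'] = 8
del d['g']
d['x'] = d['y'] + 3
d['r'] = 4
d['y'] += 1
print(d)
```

{'y': 5, 'd': 8, 'x': 7, 'r': 4}

d['g'] = 9+3 = 12 → {'y': 4, 'g': 12}
d['d'] = d['y']+4 = 8 → {'y': 4, 'g': 12, 'd': 8}
d['x'] = 8 → {'y': 4, 'g': 12, 'd': 8, 'x': 8}
del 'g' → {'y': 4, 'd': 8, 'x': 8}
d['x'] = d['y']+3 = 7 → {'y': 4, 'd': 8, 'x': 7}
d['r'] = 4 → {'y': 4, 'd': 8, 'x': 7, 'r': 4}
d['y'] = 4+1 = 5 → {'y': 5, 'd': 8, 'x': 7, 'r': 4}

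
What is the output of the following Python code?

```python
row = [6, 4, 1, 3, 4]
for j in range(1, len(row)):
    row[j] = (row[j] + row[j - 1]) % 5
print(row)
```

j=1: row[1] = (4+6)%5 = 0 → [6, 0, 1, 3, 4]
j=2: row[2] = (1+0)%5 = 1 → [6, 0, 1, 3, 4]
j=3: row[3] = (3+1)%5 = 4 → [6, 0, 1, 4, 4]
j=4: row[4] = (4+4)%5 = 3 → [6, 0, 1, 4, 3]

[6, 0, 1, 4, 3]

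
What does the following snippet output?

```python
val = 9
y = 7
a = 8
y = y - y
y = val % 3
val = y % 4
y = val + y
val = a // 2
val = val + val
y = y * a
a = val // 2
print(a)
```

4

y = 7-7 = 0
y = 9%3 = 0
val = 0%4 = 0
y = 0+0 = 0
val = 8//2 = 4
val = 4+4 = 8
y = 0*8 = 0
a = 8//2 = 4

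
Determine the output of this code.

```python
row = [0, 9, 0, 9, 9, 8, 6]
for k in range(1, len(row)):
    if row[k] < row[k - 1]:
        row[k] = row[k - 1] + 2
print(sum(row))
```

k=1: 9>=0, unchanged → [0, 9, 0, 9, 9, 8, 6]
k=2: 0<9, row[2] = 9+2 = 11 → [0, 9, 11, 9, 9, 8, 6]
k=3: 9<11, row[3] = 11+2 = 13 → [0, 9, 11, 13, 9, 8, 6]
k=4: 9<13, row[4] = 13+2 = 15 → [0, 9, 11, 13, 15, 8, 6]
k=5: 8<15, row[5] = 15+2 = 17 → [0, 9, 11, 13, 15, 17, 6]
k=6: 6<17, row[6] = 17+2 = 19 → [0, 9, 11, 13, 15, 17, 19]
sum = 84

84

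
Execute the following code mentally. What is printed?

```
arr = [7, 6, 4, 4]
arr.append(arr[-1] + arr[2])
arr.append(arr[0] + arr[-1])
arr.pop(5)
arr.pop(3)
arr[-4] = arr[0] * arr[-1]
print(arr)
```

[56, 6, 4, 8]

append arr[-1]+arr[2] = 4+4 = 8 → [7, 6, 4, 4, 8]
append arr[0]+arr[-1] = 7+8 = 15 → [7, 6, 4, 4, 8, 15]
pop(5) removes 15 → [7, 6, 4, 4, 8]
pop(3) removes 4 → [7, 6, 4, 8]
arr[-4] = arr[0]*arr[-1] = 7*8 = 56 → [56, 6, 4, 8]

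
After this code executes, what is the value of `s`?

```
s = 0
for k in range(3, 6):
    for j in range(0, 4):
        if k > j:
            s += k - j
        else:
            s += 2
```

k=3,j=0: 3>0, s = 0+3 = 3
k=3,j=1: 3>1, s = 3+2 = 5
k=3,j=2: 3>2, s = 5+1 = 6
k=3,j=3: not 3>3, s = 6+2 = 8
k=4,j=0: 4>0, s = 8+4 = 12
k=4,j=1: 4>1, s = 12+3 = 15
k=4,j=2: 4>2, s = 15+2 = 17
k=4,j=3: 4>3, s = 17+1 = 18
k=5,j=0: 5>0, s = 18+5 = 23
k=5,j=1: 5>1, s = 23+4 = 27
k=5,j=2: 5>2, s = 27+3 = 30
k=5,j=3: 5>3, s = 30+2 = 32

32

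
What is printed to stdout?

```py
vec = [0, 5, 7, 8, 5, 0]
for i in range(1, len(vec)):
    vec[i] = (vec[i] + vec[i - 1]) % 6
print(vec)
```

[0, 5, 0, 2, 1, 1]

i=1: vec[1] = (5+0)%6 = 5 → [0, 5, 7, 8, 5, 0]
i=2: vec[2] = (7+5)%6 = 0 → [0, 5, 0, 8, 5, 0]
i=3: vec[3] = (8+0)%6 = 2 → [0, 5, 0, 2, 5, 0]
i=4: vec[4] = (5+2)%6 = 1 → [0, 5, 0, 2, 1, 0]
i=5: vec[5] = (0+1)%6 = 1 → [0, 5, 0, 2, 1, 1]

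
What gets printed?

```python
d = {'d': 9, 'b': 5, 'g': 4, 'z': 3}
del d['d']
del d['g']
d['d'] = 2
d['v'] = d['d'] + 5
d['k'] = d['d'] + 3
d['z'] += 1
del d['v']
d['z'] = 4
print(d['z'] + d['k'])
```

del 'd' → {'b': 5, 'g': 4, 'z': 3}
del 'g' → {'b': 5, 'z': 3}
d['d'] = 2 → {'b': 5, 'z': 3, 'd': 2}
d['v'] = d['d']+5 = 7 → {'b': 5, 'z': 3, 'd': 2, 'v': 7}
d['k'] = d['d']+3 = 5 → {'b': 5, 'z': 3, 'd': 2, 'v': 7, 'k': 5}
d['z'] = 3+1 = 4 → {'b': 5, 'z': 4, 'd': 2, 'v': 7, 'k': 5}
del 'v' → {'b': 5, 'z': 4, 'd': 2, 'k': 5}
d['z'] = 4 → {'b': 5, 'z': 4, 'd': 2, 'k': 5}
d['z']+d['k'] = 4+5 = 9

9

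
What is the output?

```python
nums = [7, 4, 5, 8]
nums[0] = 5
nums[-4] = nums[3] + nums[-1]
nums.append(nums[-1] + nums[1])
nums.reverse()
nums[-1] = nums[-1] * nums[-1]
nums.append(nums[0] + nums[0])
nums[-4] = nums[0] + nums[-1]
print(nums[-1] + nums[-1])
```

48

nums[0] = 5 → [5, 4, 5, 8]
nums[-4] = nums[3]+nums[-1] = 8+8 = 16 → [16, 4, 5, 8]
append nums[-1]+nums[1] = 8+4 = 12 → [16, 4, 5, 8, 12]
reverse → [12, 8, 5, 4, 16]
nums[-1] = nums[-1]*nums[-1] = 16*16 = 256 → [12, 8, 5, 4, 256]
append nums[0]+nums[0] = 12+12 = 24 → [12, 8, 5, 4, 256, 24]
nums[-4] = nums[0]+nums[-1] = 12+24 = 36 → [12, 8, 36, 4, 256, 24]
nums[-1]+nums[-1] = 24+24 = 48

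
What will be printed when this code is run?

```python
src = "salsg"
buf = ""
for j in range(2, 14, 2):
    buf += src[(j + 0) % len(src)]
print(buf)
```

lgassl

j=2: add src[2]='l' → 'l'
j=4: add src[4]='g' → 'lg'
j=6: add src[1]='a' → 'lga'
j=8: add src[3]='s' → 'lgas'
j=10: add src[0]='s' → 'lgass'
j=12: add src[2]='l' → 'lgassl'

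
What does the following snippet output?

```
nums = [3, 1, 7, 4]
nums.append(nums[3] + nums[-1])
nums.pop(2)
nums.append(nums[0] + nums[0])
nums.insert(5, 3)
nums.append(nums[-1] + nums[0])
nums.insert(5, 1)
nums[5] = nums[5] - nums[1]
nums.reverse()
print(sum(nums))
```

append nums[3]+nums[-1] = 4+4 = 8 → [3, 1, 7, 4, 8]
pop(2) removes 7 → [3, 1, 4, 8]
append nums[0]+nums[0] = 3+3 = 6 → [3, 1, 4, 8, 6]
insert 3 at 5 → [3, 1, 4, 8, 6, 3]
append nums[-1]+nums[0] = 3+3 = 6 → [3, 1, 4, 8, 6, 3, 6]
insert 1 at 5 → [3, 1, 4, 8, 6, 1, 3, 6]
nums[5] = nums[5]-nums[1] = 1-1 = 0 → [3, 1, 4, 8, 6, 0, 3, 6]
reverse → [6, 3, 0, 6, 8, 4, 1, 3]
sum = 31

31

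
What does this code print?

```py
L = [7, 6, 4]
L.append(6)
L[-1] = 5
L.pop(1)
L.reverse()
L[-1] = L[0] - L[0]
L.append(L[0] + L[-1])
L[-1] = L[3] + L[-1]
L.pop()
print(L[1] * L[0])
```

20

append 6 → [7, 6, 4, 6]
L[-1] = 5 → [7, 6, 4, 5]
pop(1) removes 6 → [7, 4, 5]
reverse → [5, 4, 7]
L[-1] = L[0]-L[0] = 5-5 = 0 → [5, 4, 0]
append L[0]+L[-1] = 5+0 = 5 → [5, 4, 0, 5]
L[-1] = L[3]+L[-1] = 5+5 = 10 → [5, 4, 0, 10]
pop() removes 10 → [5, 4, 0]
L[1]*L[0] = 4*5 = 20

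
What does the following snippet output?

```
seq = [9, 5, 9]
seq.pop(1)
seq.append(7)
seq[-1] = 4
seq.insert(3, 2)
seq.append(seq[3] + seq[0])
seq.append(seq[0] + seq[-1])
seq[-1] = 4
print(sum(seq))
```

39

pop(1) removes 5 → [9, 9]
append 7 → [9, 9, 7]
seq[-1] = 4 → [9, 9, 4]
insert 2 at 3 → [9, 9, 4, 2]
append seq[3]+seq[0] = 2+9 = 11 → [9, 9, 4, 2, 11]
append seq[0]+seq[-1] = 9+11 = 20 → [9, 9, 4, 2, 11, 20]
seq[-1] = 4 → [9, 9, 4, 2, 11, 4]
sum = 39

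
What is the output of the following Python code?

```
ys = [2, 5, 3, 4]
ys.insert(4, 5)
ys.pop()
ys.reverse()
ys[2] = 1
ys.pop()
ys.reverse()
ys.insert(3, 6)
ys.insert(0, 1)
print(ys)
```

[1, 1, 3, 4, 6]

insert 5 at 4 → [2, 5, 3, 4, 5]
pop() removes 5 → [2, 5, 3, 4]
reverse → [4, 3, 5, 2]
ys[2] = 1 → [4, 3, 1, 2]
pop() removes 2 → [4, 3, 1]
reverse → [1, 3, 4]
insert 6 at 3 → [1, 3, 4, 6]
insert 1 at 0 → [1, 1, 3, 4, 6]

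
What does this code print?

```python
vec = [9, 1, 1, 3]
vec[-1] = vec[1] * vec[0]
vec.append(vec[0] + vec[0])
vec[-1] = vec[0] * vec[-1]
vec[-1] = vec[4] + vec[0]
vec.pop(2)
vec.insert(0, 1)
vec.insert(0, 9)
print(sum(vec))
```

200

vec[-1] = vec[1]*vec[0] = 1*9 = 9 → [9, 1, 1, 9]
append vec[0]+vec[0] = 9+9 = 18 → [9, 1, 1, 9, 18]
vec[-1] = vec[0]*vec[-1] = 9*18 = 162 → [9, 1, 1, 9, 162]
vec[-1] = vec[4]+vec[0] = 162+9 = 171 → [9, 1, 1, 9, 171]
pop(2) removes 1 → [9, 1, 9, 171]
insert 1 at 0 → [1, 9, 1, 9, 171]
insert 9 at 0 → [9, 1, 9, 1, 9, 171]
sum = 200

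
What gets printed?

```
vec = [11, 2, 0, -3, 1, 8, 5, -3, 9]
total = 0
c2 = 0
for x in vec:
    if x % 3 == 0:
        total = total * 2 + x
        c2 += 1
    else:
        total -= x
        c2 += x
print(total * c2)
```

-8463

x=11: not %3==0, total = 0-11 = -11; c2=11
x=2: not %3==0, total = (-11)-2 = -13; c2=13
x=0: %3==0, total = (-13)*2+0 = -26; c2=14
x=-3: %3==0, total = (-26)*2+(-3) = -55; c2=15
x=1: not %3==0, total = (-55)-1 = -56; c2=16
x=8: not %3==0, total = (-56)-8 = -64; c2=24
x=5: not %3==0, total = (-64)-5 = -69; c2=29
x=-3: %3==0, total = (-69)*2+(-3) = -141; c2=30
x=9: %3==0, total = (-141)*2+9 = -273; c2=31
total*c2 = (-273)*31 = -8463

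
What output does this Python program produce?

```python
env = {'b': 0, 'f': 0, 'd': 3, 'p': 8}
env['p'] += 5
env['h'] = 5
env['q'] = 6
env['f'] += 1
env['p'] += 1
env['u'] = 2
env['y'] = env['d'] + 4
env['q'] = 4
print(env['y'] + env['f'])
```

8

env['p'] = 8+5 = 13 → {'b': 0, 'f': 0, 'd': 3, 'p': 13}
env['h'] = 5 → {'b': 0, 'f': 0, 'd': 3, 'p': 13, 'h': 5}
env['q'] = 6 → {'b': 0, 'f': 0, 'd': 3, 'p': 13, 'h': 5, 'q': 6}
env['f'] = 0+1 = 1 → {'b': 0, 'f': 1, 'd': 3, 'p': 13, 'h': 5, 'q': 6}
env['p'] = 13+1 = 14 → {'b': 0, 'f': 1, 'd': 3, 'p': 14, 'h': 5, 'q': 6}
env['u'] = 2 → {'b': 0, 'f': 1, 'd': 3, 'p': 14, 'h': 5, 'q': 6, 'u': 2}
env['y'] = env['d']+4 = 7 → {'b': 0, 'f': 1, 'd': 3, 'p': 14, 'h': 5, 'q': 6, 'u': 2, 'y': 7}
env['q'] = 4 → {'b': 0, 'f': 1, 'd': 3, 'p': 14, 'h': 5, 'q': 4, 'u': 2, 'y': 7}
env['y']+env['f'] = 7+1 = 8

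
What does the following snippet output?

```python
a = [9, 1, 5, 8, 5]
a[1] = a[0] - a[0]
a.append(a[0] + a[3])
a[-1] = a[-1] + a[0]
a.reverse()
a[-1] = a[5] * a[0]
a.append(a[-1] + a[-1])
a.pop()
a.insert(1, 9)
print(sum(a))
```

a[1] = a[0]-a[0] = 9-9 = 0 → [9, 0, 5, 8, 5]
append a[0]+a[3] = 9+8 = 17 → [9, 0, 5, 8, 5, 17]
a[-1] = a[-1]+a[0] = 17+9 = 26 → [9, 0, 5, 8, 5, 26]
reverse → [26, 5, 8, 5, 0, 9]
a[-1] = a[5]*a[0] = 9*26 = 234 → [26, 5, 8, 5, 0, 234]
append a[-1]+a[-1] = 234+234 = 468 → [26, 5, 8, 5, 0, 234, 468]
pop() removes 468 → [26, 5, 8, 5, 0, 234]
insert 9 at 1 → [26, 9, 5, 8, 5, 0, 234]
sum = 287

287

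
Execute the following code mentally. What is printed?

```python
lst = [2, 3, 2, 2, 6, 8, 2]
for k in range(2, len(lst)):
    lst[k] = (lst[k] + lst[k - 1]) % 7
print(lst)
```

k=2: lst[2] = (2+3)%7 = 5 → [2, 3, 5, 2, 6, 8, 2]
k=3: lst[3] = (2+5)%7 = 0 → [2, 3, 5, 0, 6, 8, 2]
k=4: lst[4] = (6+0)%7 = 6 → [2, 3, 5, 0, 6, 8, 2]
k=5: lst[5] = (8+6)%7 = 0 → [2, 3, 5, 0, 6, 0, 2]
k=6: lst[6] = (2+0)%7 = 2 → [2, 3, 5, 0, 6, 0, 2]

[2, 3, 5, 0, 6, 0, 2]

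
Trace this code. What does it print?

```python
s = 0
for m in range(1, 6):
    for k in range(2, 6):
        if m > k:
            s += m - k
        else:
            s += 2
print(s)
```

m=1,k=2: not 1>2, s = 0+2 = 2
m=1,k=3: not 1>3, s = 2+2 = 4
m=1,k=4: not 1>4, s = 4+2 = 6
m=1,k=5: not 1>5, s = 6+2 = 8
m=2,k=2: not 2>2, s = 8+2 = 10
m=2,k=3: not 2>3, s = 10+2 = 12
m=2,k=4: not 2>4, s = 12+2 = 14
m=2,k=5: not 2>5, s = 14+2 = 16
m=3,k=2: 3>2, s = 16+1 = 17
m=3,k=3: not 3>3, s = 17+2 = 19
m=3,k=4: not 3>4, s = 19+2 = 21
m=3,k=5: not 3>5, s = 21+2 = 23
m=4,k=2: 4>2, s = 23+2 = 25
m=4,k=3: 4>3, s = 25+1 = 26
m=4,k=4: not 4>4, s = 26+2 = 28
m=4,k=5: not 4>5, s = 28+2 = 30
m=5,k=2: 5>2, s = 30+3 = 33
m=5,k=3: 5>3, s = 33+2 = 35
m=5,k=4: 5>4, s = 35+1 = 36
m=5,k=5: not 5>5, s = 36+2 = 38

38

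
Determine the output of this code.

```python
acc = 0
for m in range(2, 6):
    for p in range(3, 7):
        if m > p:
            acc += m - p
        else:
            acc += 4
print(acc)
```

m=2,p=3: not 2>3, acc = 0+4 = 4
m=2,p=4: not 2>4, acc = 4+4 = 8
m=2,p=5: not 2>5, acc = 8+4 = 12
m=2,p=6: not 2>6, acc = 12+4 = 16
m=3,p=3: not 3>3, acc = 16+4 = 20
m=3,p=4: not 3>4, acc = 20+4 = 24
m=3,p=5: not 3>5, acc = 24+4 = 28
m=3,p=6: not 3>6, acc = 28+4 = 32
m=4,p=3: 4>3, acc = 32+1 = 33
m=4,p=4: not 4>4, acc = 33+4 = 37
m=4,p=5: not 4>5, acc = 37+4 = 41
m=4,p=6: not 4>6, acc = 41+4 = 45
m=5,p=3: 5>3, acc = 45+2 = 47
m=5,p=4: 5>4, acc = 47+1 = 48
m=5,p=5: not 5>5, acc = 48+4 = 52
m=5,p=6: not 5>6, acc = 52+4 = 56

56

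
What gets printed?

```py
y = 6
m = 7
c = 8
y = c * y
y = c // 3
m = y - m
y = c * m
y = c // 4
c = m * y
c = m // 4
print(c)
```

y = 8*6 = 48
y = 8//3 = 2
m = 2-7 = -5
y = 8*(-5) = -40
y = 8//4 = 2
c = (-5)*2 = -10
c = (-5)//4 = -2

-2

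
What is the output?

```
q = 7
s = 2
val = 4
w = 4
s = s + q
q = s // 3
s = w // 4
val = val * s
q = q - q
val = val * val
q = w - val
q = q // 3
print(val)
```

s = 2+7 = 9
q = 9//3 = 3
s = 4//4 = 1
val = 4*1 = 4
q = 3-3 = 0
val = 4*4 = 16
q = 4-16 = -12
q = (-12)//3 = -4

16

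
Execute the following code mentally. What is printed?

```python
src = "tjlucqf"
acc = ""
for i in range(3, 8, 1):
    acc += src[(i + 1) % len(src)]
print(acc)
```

i=3: add src[4]='c' → 'c'
i=4: add src[5]='q' → 'cq'
i=5: add src[6]='f' → 'cqf'
i=6: add src[0]='t' → 'cqft'
i=7: add src[1]='j' → 'cqftj'

cqftj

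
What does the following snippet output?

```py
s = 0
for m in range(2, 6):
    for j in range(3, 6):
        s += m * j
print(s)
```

168

m=2,j=3: s = 0+6 = 6
m=2,j=4: s = 6+8 = 14
m=2,j=5: s = 14+10 = 24
m=3,j=3: s = 24+9 = 33
m=3,j=4: s = 33+12 = 45
m=3,j=5: s = 45+15 = 60
m=4,j=3: s = 60+12 = 72
m=4,j=4: s = 72+16 = 88
m=4,j=5: s = 88+20 = 108
m=5,j=3: s = 108+15 = 123
m=5,j=4: s = 123+20 = 143
m=5,j=5: s = 143+25 = 168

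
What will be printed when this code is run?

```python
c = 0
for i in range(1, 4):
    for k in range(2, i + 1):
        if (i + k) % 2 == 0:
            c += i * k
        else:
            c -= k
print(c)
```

i=2,k=2: even sum, c = 0+4 = 4
i=3,k=2: odd sum, c = 4-2 = 2
i=3,k=3: even sum, c = 2+9 = 11

11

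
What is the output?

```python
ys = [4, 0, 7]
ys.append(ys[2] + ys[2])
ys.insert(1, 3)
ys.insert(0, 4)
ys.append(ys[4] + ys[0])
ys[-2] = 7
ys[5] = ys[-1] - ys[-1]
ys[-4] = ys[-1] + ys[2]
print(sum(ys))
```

43

append ys[2]+ys[2] = 7+7 = 14 → [4, 0, 7, 14]
insert 3 at 1 → [4, 3, 0, 7, 14]
insert 4 at 0 → [4, 4, 3, 0, 7, 14]
append ys[4]+ys[0] = 7+4 = 11 → [4, 4, 3, 0, 7, 14, 11]
ys[-2] = 7 → [4, 4, 3, 0, 7, 7, 11]
ys[5] = ys[-1]-ys[-1] = 11-11 = 0 → [4, 4, 3, 0, 7, 0, 11]
ys[-4] = ys[-1]+ys[2] = 11+3 = 14 → [4, 4, 3, 14, 7, 0, 11]
sum = 43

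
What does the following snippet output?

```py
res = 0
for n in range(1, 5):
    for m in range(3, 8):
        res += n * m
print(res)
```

n=1,m=3: res = 0+3 = 3
n=1,m=4: res = 3+4 = 7
n=1,m=5: res = 7+5 = 12
n=1,m=6: res = 12+6 = 18
n=1,m=7: res = 18+7 = 25
n=2,m=3: res = 25+6 = 31
n=2,m=4: res = 31+8 = 39
n=2,m=5: res = 39+10 = 49
n=2,m=6: res = 49+12 = 61
n=2,m=7: res = 61+14 = 75
n=3,m=3: res = 75+9 = 84
n=3,m=4: res = 84+12 = 96
n=3,m=5: res = 96+15 = 111
n=3,m=6: res = 111+18 = 129
n=3,m=7: res = 129+21 = 150
n=4,m=3: res = 150+12 = 162
n=4,m=4: res = 162+16 = 178
n=4,m=5: res = 178+20 = 198
n=4,m=6: res = 198+24 = 222
n=4,m=7: res = 222+28 = 250

250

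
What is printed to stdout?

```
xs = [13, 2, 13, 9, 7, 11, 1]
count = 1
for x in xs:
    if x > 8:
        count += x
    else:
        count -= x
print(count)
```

x=13: >8, count = 1+13 = 14
x=2: not >8, count = 14-2 = 12
x=13: >8, count = 12+13 = 25
x=9: >8, count = 25+9 = 34
x=7: not >8, count = 34-7 = 27
x=11: >8, count = 27+11 = 38
x=1: not >8, count = 38-1 = 37

37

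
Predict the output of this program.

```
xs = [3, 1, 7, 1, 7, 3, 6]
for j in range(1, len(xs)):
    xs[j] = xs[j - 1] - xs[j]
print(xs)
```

j=1: xs[1] = 3-1 = 2 → [3, 2, 7, 1, 7, 3, 6]
j=2: xs[2] = 2-7 = -5 → [3, 2, -5, 1, 7, 3, 6]
j=3: xs[3] = (-5)-1 = -6 → [3, 2, -5, -6, 7, 3, 6]
j=4: xs[4] = (-6)-7 = -13 → [3, 2, -5, -6, -13, 3, 6]
j=5: xs[5] = (-13)-3 = -16 → [3, 2, -5, -6, -13, -16, 6]
j=6: xs[6] = (-16)-6 = -22 → [3, 2, -5, -6, -13, -16, -22]

[3, 2, -5, -6, -13, -16, -22]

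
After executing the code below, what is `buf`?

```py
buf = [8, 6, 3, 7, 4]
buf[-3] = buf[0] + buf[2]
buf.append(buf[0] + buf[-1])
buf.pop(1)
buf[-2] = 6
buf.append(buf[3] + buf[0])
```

buf[-3] = buf[0]+buf[2] = 8+3 = 11 → [8, 6, 11, 7, 4]
append buf[0]+buf[-1] = 8+4 = 12 → [8, 6, 11, 7, 4, 12]
pop(1) removes 6 → [8, 11, 7, 4, 12]
buf[-2] = 6 → [8, 11, 7, 6, 12]
append buf[3]+buf[0] = 6+8 = 14 → [8, 11, 7, 6, 12, 14]

[8, 11, 7, 6, 12, 14]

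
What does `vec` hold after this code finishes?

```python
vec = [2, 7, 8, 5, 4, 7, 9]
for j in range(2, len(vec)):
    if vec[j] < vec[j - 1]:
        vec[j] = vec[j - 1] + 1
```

j=2: 8>=7, unchanged → [2, 7, 8, 5, 4, 7, 9]
j=3: 5<8, vec[3] = 8+1 = 9 → [2, 7, 8, 9, 4, 7, 9]
j=4: 4<9, vec[4] = 9+1 = 10 → [2, 7, 8, 9, 10, 7, 9]
j=5: 7<10, vec[5] = 10+1 = 11 → [2, 7, 8, 9, 10, 11, 9]
j=6: 9<11, vec[6] = 11+1 = 12 → [2, 7, 8, 9, 10, 11, 12]

[2, 7, 8, 9, 10, 11, 12]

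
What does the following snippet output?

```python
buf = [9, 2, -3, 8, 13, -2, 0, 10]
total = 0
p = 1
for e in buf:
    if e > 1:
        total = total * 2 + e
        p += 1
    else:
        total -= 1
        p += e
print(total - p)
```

215

e=9: >1, total = 0*2+9 = 9; p=2
e=2: >1, total = 9*2+2 = 20; p=3
e=-3: not >1, total = 20-1 = 19; p=0
e=8: >1, total = 19*2+8 = 46; p=1
e=13: >1, total = 46*2+13 = 105; p=2
e=-2: not >1, total = 105-1 = 104; p=0
e=0: not >1, total = 104-1 = 103; p=0
e=10: >1, total = 103*2+10 = 216; p=1
total-p = 216-1 = 215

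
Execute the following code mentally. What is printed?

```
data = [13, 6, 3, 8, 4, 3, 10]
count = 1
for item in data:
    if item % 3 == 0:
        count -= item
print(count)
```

-11

item=13: not %3==0
item=6: %3==0, count = 1-6 = -5
item=3: %3==0, count = (-5)-3 = -8
item=8: not %3==0
item=4: not %3==0
item=3: %3==0, count = (-8)-3 = -11
item=10: not %3==0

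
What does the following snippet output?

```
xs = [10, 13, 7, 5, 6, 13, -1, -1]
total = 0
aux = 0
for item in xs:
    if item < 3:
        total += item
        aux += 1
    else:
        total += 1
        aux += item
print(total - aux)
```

item=10: not <3, total = 0+1 = 1; aux=10
item=13: not <3, total = 1+1 = 2; aux=23
item=7: not <3, total = 2+1 = 3; aux=30
item=5: not <3, total = 3+1 = 4; aux=35
item=6: not <3, total = 4+1 = 5; aux=41
item=13: not <3, total = 5+1 = 6; aux=54
item=-1: <3, total = 6+(-1) = 5; aux=55
item=-1: <3, total = 5+(-1) = 4; aux=56
total-aux = 4-56 = -52

-52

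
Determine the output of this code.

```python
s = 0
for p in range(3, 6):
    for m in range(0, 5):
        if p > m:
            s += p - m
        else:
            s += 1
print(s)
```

34

p=3,m=0: 3>0, s = 0+3 = 3
p=3,m=1: 3>1, s = 3+2 = 5
p=3,m=2: 3>2, s = 5+1 = 6
p=3,m=3: not 3>3, s = 6+1 = 7
p=3,m=4: not 3>4, s = 7+1 = 8
p=4,m=0: 4>0, s = 8+4 = 12
p=4,m=1: 4>1, s = 12+3 = 15
p=4,m=2: 4>2, s = 15+2 = 17
p=4,m=3: 4>3, s = 17+1 = 18
p=4,m=4: not 4>4, s = 18+1 = 19
p=5,m=0: 5>0, s = 19+5 = 24
p=5,m=1: 5>1, s = 24+4 = 28
p=5,m=2: 5>2, s = 28+3 = 31
p=5,m=3: 5>3, s = 31+2 = 33
p=5,m=4: 5>4, s = 33+1 = 34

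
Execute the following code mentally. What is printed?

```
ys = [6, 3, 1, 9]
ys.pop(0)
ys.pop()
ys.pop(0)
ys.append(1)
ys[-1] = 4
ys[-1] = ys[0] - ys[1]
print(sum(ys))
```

-2

pop(0) removes 6 → [3, 1, 9]
pop() removes 9 → [3, 1]
pop(0) removes 3 → [1]
append 1 → [1, 1]
ys[-1] = 4 → [1, 4]
ys[-1] = ys[0]-ys[1] = 1-4 = -3 → [1, -3]
sum = -2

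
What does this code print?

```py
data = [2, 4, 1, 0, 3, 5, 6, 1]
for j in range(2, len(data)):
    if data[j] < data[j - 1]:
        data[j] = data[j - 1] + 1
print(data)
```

j=2: 1<4, data[2] = 4+1 = 5 → [2, 4, 5, 0, 3, 5, 6, 1]
j=3: 0<5, data[3] = 5+1 = 6 → [2, 4, 5, 6, 3, 5, 6, 1]
j=4: 3<6, data[4] = 6+1 = 7 → [2, 4, 5, 6, 7, 5, 6, 1]
j=5: 5<7, data[5] = 7+1 = 8 → [2, 4, 5, 6, 7, 8, 6, 1]
j=6: 6<8, data[6] = 8+1 = 9 → [2, 4, 5, 6, 7, 8, 9, 1]
j=7: 1<9, data[7] = 9+1 = 10 → [2, 4, 5, 6, 7, 8, 9, 10]

[2, 4, 5, 6, 7, 8, 9, 10]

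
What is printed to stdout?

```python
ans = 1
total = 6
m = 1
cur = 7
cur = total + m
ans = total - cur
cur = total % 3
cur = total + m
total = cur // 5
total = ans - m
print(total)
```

-2

cur = 6+1 = 7
ans = 6-7 = -1
cur = 6%3 = 0
cur = 6+1 = 7
total = 7//5 = 1
total = (-1)-1 = -2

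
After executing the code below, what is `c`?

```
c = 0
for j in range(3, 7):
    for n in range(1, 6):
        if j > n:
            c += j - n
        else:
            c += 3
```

j=3,n=1: 3>1, c = 0+2 = 2
j=3,n=2: 3>2, c = 2+1 = 3
j=3,n=3: not 3>3, c = 3+3 = 6
j=3,n=4: not 3>4, c = 6+3 = 9
j=3,n=5: not 3>5, c = 9+3 = 12
j=4,n=1: 4>1, c = 12+3 = 15
j=4,n=2: 4>2, c = 15+2 = 17
j=4,n=3: 4>3, c = 17+1 = 18
j=4,n=4: not 4>4, c = 18+3 = 21
j=4,n=5: not 4>5, c = 21+3 = 24
j=5,n=1: 5>1, c = 24+4 = 28
j=5,n=2: 5>2, c = 28+3 = 31
j=5,n=3: 5>3, c = 31+2 = 33
j=5,n=4: 5>4, c = 33+1 = 34
j=5,n=5: not 5>5, c = 34+3 = 37
j=6,n=1: 6>1, c = 37+5 = 42
j=6,n=2: 6>2, c = 42+4 = 46
j=6,n=3: 6>3, c = 46+3 = 49
j=6,n=4: 6>4, c = 49+2 = 51
j=6,n=5: 6>5, c = 51+1 = 52

52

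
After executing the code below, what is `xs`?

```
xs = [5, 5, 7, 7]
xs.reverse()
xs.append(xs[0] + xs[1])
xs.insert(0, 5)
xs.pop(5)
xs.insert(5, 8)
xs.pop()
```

reverse → [7, 7, 5, 5]
append xs[0]+xs[1] = 7+7 = 14 → [7, 7, 5, 5, 14]
insert 5 at 0 → [5, 7, 7, 5, 5, 14]
pop(5) removes 14 → [5, 7, 7, 5, 5]
insert 8 at 5 → [5, 7, 7, 5, 5, 8]
pop() removes 8 → [5, 7, 7, 5, 5]

[5, 7, 7, 5, 5]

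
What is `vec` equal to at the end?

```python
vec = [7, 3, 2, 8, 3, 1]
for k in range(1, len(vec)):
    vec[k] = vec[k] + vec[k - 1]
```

k=1: vec[1] = 3+7 = 10 → [7, 10, 2, 8, 3, 1]
k=2: vec[2] = 2+10 = 12 → [7, 10, 12, 8, 3, 1]
k=3: vec[3] = 8+12 = 20 → [7, 10, 12, 20, 3, 1]
k=4: vec[4] = 3+20 = 23 → [7, 10, 12, 20, 23, 1]
k=5: vec[5] = 1+23 = 24 → [7, 10, 12, 20, 23, 24]

[7, 10, 12, 20, 23, 24]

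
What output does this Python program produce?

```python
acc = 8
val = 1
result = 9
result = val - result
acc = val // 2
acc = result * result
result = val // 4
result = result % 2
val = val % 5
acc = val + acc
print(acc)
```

result = 1-9 = -8
acc = 1//2 = 0
acc = (-8)*(-8) = 64
result = 1//4 = 0
result = 0%2 = 0
val = 1%5 = 1
acc = 1+64 = 65

65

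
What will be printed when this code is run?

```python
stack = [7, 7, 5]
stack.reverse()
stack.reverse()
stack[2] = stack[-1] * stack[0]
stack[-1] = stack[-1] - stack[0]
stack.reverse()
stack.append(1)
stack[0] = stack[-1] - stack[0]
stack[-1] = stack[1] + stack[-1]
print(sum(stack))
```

-5

reverse → [5, 7, 7]
reverse → [7, 7, 5]
stack[2] = stack[-1]*stack[0] = 5*7 = 35 → [7, 7, 35]
stack[-1] = stack[-1]-stack[0] = 35-7 = 28 → [7, 7, 28]
reverse → [28, 7, 7]
append 1 → [28, 7, 7, 1]
stack[0] = stack[-1]-stack[0] = 1-28 = -27 → [-27, 7, 7, 1]
stack[-1] = stack[1]+stack[-1] = 7+1 = 8 → [-27, 7, 7, 8]
sum = -5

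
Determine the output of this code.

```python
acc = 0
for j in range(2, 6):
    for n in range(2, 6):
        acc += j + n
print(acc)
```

112

j=2,n=2: acc = 0+4 = 4
j=2,n=3: acc = 4+5 = 9
j=2,n=4: acc = 9+6 = 15
j=2,n=5: acc = 15+7 = 22
j=3,n=2: acc = 22+5 = 27
j=3,n=3: acc = 27+6 = 33
j=3,n=4: acc = 33+7 = 40
j=3,n=5: acc = 40+8 = 48
j=4,n=2: acc = 48+6 = 54
j=4,n=3: acc = 54+7 = 61
j=4,n=4: acc = 61+8 = 69
j=4,n=5: acc = 69+9 = 78
j=5,n=2: acc = 78+7 = 85
j=5,n=3: acc = 85+8 = 93
j=5,n=4: acc = 93+9 = 102
j=5,n=5: acc = 102+10 = 112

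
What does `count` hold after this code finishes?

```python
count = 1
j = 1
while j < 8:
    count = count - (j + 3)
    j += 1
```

j=1: count = 1-4 = -3
j=2: count = (-3)-5 = -8
j=3: count = (-8)-6 = -14
j=4: count = (-14)-7 = -21
j=5: count = (-21)-8 = -29
j=6: count = (-29)-9 = -38
j=7: count = (-38)-10 = -48

-48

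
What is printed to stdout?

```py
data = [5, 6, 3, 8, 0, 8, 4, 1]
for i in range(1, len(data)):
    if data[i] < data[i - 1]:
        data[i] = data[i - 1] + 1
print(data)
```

[5, 6, 7, 8, 9, 10, 11, 12]

i=1: 6>=5, unchanged → [5, 6, 3, 8, 0, 8, 4, 1]
i=2: 3<6, data[2] = 6+1 = 7 → [5, 6, 7, 8, 0, 8, 4, 1]
i=3: 8>=7, unchanged → [5, 6, 7, 8, 0, 8, 4, 1]
i=4: 0<8, data[4] = 8+1 = 9 → [5, 6, 7, 8, 9, 8, 4, 1]
i=5: 8<9, data[5] = 9+1 = 10 → [5, 6, 7, 8, 9, 10, 4, 1]
i=6: 4<10, data[6] = 10+1 = 11 → [5, 6, 7, 8, 9, 10, 11, 1]
i=7: 1<11, data[7] = 11+1 = 12 → [5, 6, 7, 8, 9, 10, 11, 12]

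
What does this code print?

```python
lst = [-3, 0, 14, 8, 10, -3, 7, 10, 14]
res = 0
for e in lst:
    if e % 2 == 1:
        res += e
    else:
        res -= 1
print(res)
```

-5

e=-3: odd, res = 0+(-3) = -3
e=0: not odd, res = (-3)-1 = -4
e=14: not odd, res = (-4)-1 = -5
e=8: not odd, res = (-5)-1 = -6
e=10: not odd, res = (-6)-1 = -7
e=-3: odd, res = (-7)+(-3) = -10
e=7: odd, res = (-10)+7 = -3
e=10: not odd, res = (-3)-1 = -4
e=14: not odd, res = (-4)-1 = -5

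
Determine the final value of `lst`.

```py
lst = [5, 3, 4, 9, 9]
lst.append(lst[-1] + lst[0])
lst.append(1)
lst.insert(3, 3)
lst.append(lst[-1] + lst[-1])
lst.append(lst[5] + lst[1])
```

[5, 3, 4, 3, 9, 9, 14, 1, 2, 12]

append lst[-1]+lst[0] = 9+5 = 14 → [5, 3, 4, 9, 9, 14]
append 1 → [5, 3, 4, 9, 9, 14, 1]
insert 3 at 3 → [5, 3, 4, 3, 9, 9, 14, 1]
append lst[-1]+lst[-1] = 1+1 = 2 → [5, 3, 4, 3, 9, 9, 14, 1, 2]
append lst[5]+lst[1] = 9+3 = 12 → [5, 3, 4, 3, 9, 9, 14, 1, 2, 12]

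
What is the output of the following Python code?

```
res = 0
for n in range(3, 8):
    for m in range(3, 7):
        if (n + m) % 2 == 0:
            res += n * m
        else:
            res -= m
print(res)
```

n=3,m=3: even sum, res = 0+9 = 9
n=3,m=4: odd sum, res = 9-4 = 5
n=3,m=5: even sum, res = 5+15 = 20
n=3,m=6: odd sum, res = 20-6 = 14
n=4,m=3: odd sum, res = 14-3 = 11
n=4,m=4: even sum, res = 11+16 = 27
n=4,m=5: odd sum, res = 27-5 = 22
n=4,m=6: even sum, res = 22+24 = 46
n=5,m=3: even sum, res = 46+15 = 61
n=5,m=4: odd sum, res = 61-4 = 57
n=5,m=5: even sum, res = 57+25 = 82
n=5,m=6: odd sum, res = 82-6 = 76
n=6,m=3: odd sum, res = 76-3 = 73
n=6,m=4: even sum, res = 73+24 = 97
n=6,m=5: odd sum, res = 97-5 = 92
n=6,m=6: even sum, res = 92+36 = 128
n=7,m=3: even sum, res = 128+21 = 149
n=7,m=4: odd sum, res = 149-4 = 145
n=7,m=5: even sum, res = 145+35 = 180
n=7,m=6: odd sum, res = 180-6 = 174

174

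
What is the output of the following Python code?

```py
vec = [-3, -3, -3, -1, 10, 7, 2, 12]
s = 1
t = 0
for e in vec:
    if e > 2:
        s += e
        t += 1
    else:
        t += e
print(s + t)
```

e=-3: not >2; t=-3
e=-3: not >2; t=-6
e=-3: not >2; t=-9
e=-1: not >2; t=-10
e=10: >2, s = 1+10 = 11; t=-9
e=7: >2, s = 11+7 = 18; t=-8
e=2: not >2; t=-6
e=12: >2, s = 18+12 = 30; t=-5
s+t = 30+(-5) = 25

25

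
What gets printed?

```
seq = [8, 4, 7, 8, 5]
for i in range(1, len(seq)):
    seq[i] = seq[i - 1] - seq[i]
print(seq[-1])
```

-16

i=1: seq[1] = 8-4 = 4 → [8, 4, 7, 8, 5]
i=2: seq[2] = 4-7 = -3 → [8, 4, -3, 8, 5]
i=3: seq[3] = (-3)-8 = -11 → [8, 4, -3, -11, 5]
i=4: seq[4] = (-11)-5 = -16 → [8, 4, -3, -11, -16]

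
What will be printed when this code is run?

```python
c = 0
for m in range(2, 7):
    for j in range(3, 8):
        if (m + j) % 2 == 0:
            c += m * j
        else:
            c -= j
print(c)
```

m=2,j=3: odd sum, c = 0-3 = -3
m=2,j=4: even sum, c = (-3)+8 = 5
m=2,j=5: odd sum, c = 5-5 = 0
m=2,j=6: even sum, c = 0+12 = 12
m=2,j=7: odd sum, c = 12-7 = 5
m=3,j=3: even sum, c = 5+9 = 14
m=3,j=4: odd sum, c = 14-4 = 10
m=3,j=5: even sum, c = 10+15 = 25
m=3,j=6: odd sum, c = 25-6 = 19
m=3,j=7: even sum, c = 19+21 = 40
m=4,j=3: odd sum, c = 40-3 = 37
m=4,j=4: even sum, c = 37+16 = 53
m=4,j=5: odd sum, c = 53-5 = 48
m=4,j=6: even sum, c = 48+24 = 72
m=4,j=7: odd sum, c = 72-7 = 65
m=5,j=3: even sum, c = 65+15 = 80
m=5,j=4: odd sum, c = 80-4 = 76
m=5,j=5: even sum, c = 76+25 = 101
m=5,j=6: odd sum, c = 101-6 = 95
m=5,j=7: even sum, c = 95+35 = 130
m=6,j=3: odd sum, c = 130-3 = 127
m=6,j=4: even sum, c = 127+24 = 151
m=6,j=5: odd sum, c = 151-5 = 146
m=6,j=6: even sum, c = 146+36 = 182
m=6,j=7: odd sum, c = 182-7 = 175

175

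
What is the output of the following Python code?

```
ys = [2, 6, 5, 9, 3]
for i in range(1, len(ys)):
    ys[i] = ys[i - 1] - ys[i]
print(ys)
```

i=1: ys[1] = 2-6 = -4 → [2, -4, 5, 9, 3]
i=2: ys[2] = (-4)-5 = -9 → [2, -4, -9, 9, 3]
i=3: ys[3] = (-9)-9 = -18 → [2, -4, -9, -18, 3]
i=4: ys[4] = (-18)-3 = -21 → [2, -4, -9, -18, -21]

[2, -4, -9, -18, -21]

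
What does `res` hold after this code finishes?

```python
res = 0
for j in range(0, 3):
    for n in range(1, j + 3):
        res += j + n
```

j=0,n=1: res = 0+1 = 1
j=0,n=2: res = 1+2 = 3
j=1,n=1: res = 3+2 = 5
j=1,n=2: res = 5+3 = 8
j=1,n=3: res = 8+4 = 12
j=2,n=1: res = 12+3 = 15
j=2,n=2: res = 15+4 = 19
j=2,n=3: res = 19+5 = 24
j=2,n=4: res = 24+6 = 30

30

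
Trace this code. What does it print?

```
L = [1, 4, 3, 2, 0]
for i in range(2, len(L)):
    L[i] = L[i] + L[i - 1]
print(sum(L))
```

i=2: L[2] = 3+4 = 7 → [1, 4, 7, 2, 0]
i=3: L[3] = 2+7 = 9 → [1, 4, 7, 9, 0]
i=4: L[4] = 0+9 = 9 → [1, 4, 7, 9, 9]
sum = 30

30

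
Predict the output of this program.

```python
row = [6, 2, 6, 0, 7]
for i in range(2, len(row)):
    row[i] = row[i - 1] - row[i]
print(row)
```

i=2: row[2] = 2-6 = -4 → [6, 2, -4, 0, 7]
i=3: row[3] = (-4)-0 = -4 → [6, 2, -4, -4, 7]
i=4: row[4] = (-4)-7 = -11 → [6, 2, -4, -4, -11]

[6, 2, -4, -4, -11]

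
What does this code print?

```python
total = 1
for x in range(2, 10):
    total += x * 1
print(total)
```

45

x=2: total = 1+2*1 = 3
x=3: total = 3+3*1 = 6
x=4: total = 6+4*1 = 10
x=5: total = 10+5*1 = 15
x=6: total = 15+6*1 = 21
x=7: total = 21+7*1 = 28
x=8: total = 28+8*1 = 36
x=9: total = 36+9*1 = 45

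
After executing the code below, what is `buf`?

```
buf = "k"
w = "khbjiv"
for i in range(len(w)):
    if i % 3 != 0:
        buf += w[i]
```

'khbiv'

i=0: skip
i=1: add 'h' → 'kh'
i=2: add 'b' → 'khb'
i=3: skip
i=4: add 'i' → 'khbi'
i=5: add 'v' → 'khbiv'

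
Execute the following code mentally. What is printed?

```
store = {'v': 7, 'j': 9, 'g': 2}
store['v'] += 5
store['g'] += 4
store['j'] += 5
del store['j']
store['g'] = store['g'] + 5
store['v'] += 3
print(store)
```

store['v'] = 7+5 = 12 → {'v': 12, 'j': 9, 'g': 2}
store['g'] = 2+4 = 6 → {'v': 12, 'j': 9, 'g': 6}
store['j'] = 9+5 = 14 → {'v': 12, 'j': 14, 'g': 6}
del 'j' → {'v': 12, 'g': 6}
store['g'] = store['g']+5 = 11 → {'v': 12, 'g': 11}
store['v'] = 12+3 = 15 → {'v': 15, 'g': 11}

{'v': 15, 'g': 11}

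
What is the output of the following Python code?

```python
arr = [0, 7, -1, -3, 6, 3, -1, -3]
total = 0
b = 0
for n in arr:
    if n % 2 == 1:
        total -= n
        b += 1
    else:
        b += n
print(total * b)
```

-24

n=0: not odd; b=0
n=7: odd, total = 0-7 = -7; b=1
n=-1: odd, total = (-7)-(-1) = -6; b=2
n=-3: odd, total = (-6)-(-3) = -3; b=3
n=6: not odd; b=9
n=3: odd, total = (-3)-3 = -6; b=10
n=-1: odd, total = (-6)-(-1) = -5; b=11
n=-3: odd, total = (-5)-(-3) = -2; b=12
total*b = (-2)*12 = -24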